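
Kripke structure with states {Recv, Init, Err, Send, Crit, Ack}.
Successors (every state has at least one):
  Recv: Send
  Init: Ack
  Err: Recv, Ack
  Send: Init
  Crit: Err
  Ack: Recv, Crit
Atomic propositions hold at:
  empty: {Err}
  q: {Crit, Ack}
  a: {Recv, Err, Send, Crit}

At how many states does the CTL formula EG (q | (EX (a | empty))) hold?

Sat(a | empty) = {Recv, Err, Send, Crit}
Sat(EX (a | empty)) = {s : some successor in {Recv, Err, Send, Crit}} = {Recv, Err, Crit, Ack}
Sat(q | (EX (a | empty))) = {Recv, Err, Crit, Ack}
EG (q | (EX (a | empty))): greatest fixpoint, start Z0 = {Recv, Err, Crit, Ack}, keep only states in Sat with some successor in Z. Z1 = {Err, Crit, Ack}; fixed.
Sat(EG (q | (EX (a | empty)))) = {Err, Crit, Ack}
|Sat(EG (q | (EX (a | empty))))| = |{Err, Crit, Ack}| = 3.

3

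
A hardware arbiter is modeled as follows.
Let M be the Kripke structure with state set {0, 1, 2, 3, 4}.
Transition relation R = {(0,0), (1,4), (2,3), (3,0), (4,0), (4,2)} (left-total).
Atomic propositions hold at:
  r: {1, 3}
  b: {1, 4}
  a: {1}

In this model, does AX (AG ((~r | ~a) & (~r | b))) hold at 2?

Sat(~r) = {0, 2, 4}
Sat(~a) = {0, 2, 3, 4}
Sat(~r | ~a) = {0, 2, 3, 4}
Sat(~r | b) = {0, 1, 2, 4}
Sat((~r | ~a) & (~r | b)) = {0, 2, 4}
AG ((~r | ~a) & (~r | b)): greatest fixpoint, start Z0 = {0, 2, 4}, keep only states in Sat with every successor in Z. Z1 = {0, 4}; Z2 = {0}; fixed.
Sat(AG ((~r | ~a) & (~r | b))) = {0}
Sat(AX (AG ((~r | ~a) & (~r | b)))) = {s : every successor in {0}} = {0, 3}
2 ∉ Sat(AX (AG ((~r | ~a) & (~r | b)))) = {0, 3}, so the formula does not hold at 2.

No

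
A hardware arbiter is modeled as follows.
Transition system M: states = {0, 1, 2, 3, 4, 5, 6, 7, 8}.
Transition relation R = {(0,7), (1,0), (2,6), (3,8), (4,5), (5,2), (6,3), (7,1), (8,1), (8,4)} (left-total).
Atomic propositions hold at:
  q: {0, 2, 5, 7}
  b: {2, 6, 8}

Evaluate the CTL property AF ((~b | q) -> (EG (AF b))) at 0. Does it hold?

Sat(~b) = {0, 1, 3, 4, 5, 7}
Sat(~b | q) = {0, 1, 2, 3, 4, 5, 7}
AF b: least fixpoint, start Z0 = {2, 6, 8}, add states with every successor in Z. Z1 = {2, 3, 5, 6, 8}; Z2 = {2, 3, 4, 5, 6, 8}; fixed.
Sat(AF b) = {2, 3, 4, 5, 6, 8}
EG (AF b): greatest fixpoint, start Z0 = {2, 3, 4, 5, 6, 8}, keep only states in Sat with some successor in Z. Already a fixed point.
Sat(EG (AF b)) = {2, 3, 4, 5, 6, 8}
Sat((~b | q) -> (EG (AF b))) = {2, 3, 4, 5, 6, 8}
AF ((~b | q) -> (EG (AF b))): least fixpoint, start Z0 = {2, 3, 4, 5, 6, 8}, add states with every successor in Z. Already a fixed point.
Sat(AF ((~b | q) -> (EG (AF b)))) = {2, 3, 4, 5, 6, 8}
0 ∉ Sat(AF ((~b | q) -> (EG (AF b)))) = {2, 3, 4, 5, 6, 8}, so the formula does not hold at 0.

No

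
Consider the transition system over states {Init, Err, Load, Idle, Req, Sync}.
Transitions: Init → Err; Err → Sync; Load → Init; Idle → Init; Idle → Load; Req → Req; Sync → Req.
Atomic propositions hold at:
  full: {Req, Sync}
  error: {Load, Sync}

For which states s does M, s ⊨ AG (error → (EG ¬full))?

{Req}

Sat(¬full) = {Init, Err, Load, Idle}
EG ¬full: greatest fixpoint, start Z0 = {Init, Err, Load, Idle}, keep only states in Sat with some successor in Z. Z1 = {Init, Load, Idle}; Z2 = {Load, Idle}; Z3 = {Idle}; Z4 = ∅; fixed.
Sat(EG ¬full) = ∅
Sat(error → (EG ¬full)) = {Init, Err, Idle, Req}
AG (error → (EG ¬full)): greatest fixpoint, start Z0 = {Init, Err, Idle, Req}, keep only states in Sat with every successor in Z. Z1 = {Init, Req}; Z2 = {Req}; fixed.
Sat(AG (error → (EG ¬full))) = {Req}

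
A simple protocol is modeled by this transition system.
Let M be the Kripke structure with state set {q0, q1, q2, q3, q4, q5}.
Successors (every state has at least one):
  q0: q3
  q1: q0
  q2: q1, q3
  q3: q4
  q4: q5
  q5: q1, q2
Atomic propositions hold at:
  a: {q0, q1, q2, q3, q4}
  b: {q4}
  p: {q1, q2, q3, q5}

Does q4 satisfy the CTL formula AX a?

Sat(AX a) = {s : every successor in {q0, q1, q2, q3, q4}} = {q0, q1, q2, q3, q5}
q4 ∉ Sat(AX a) = {q0, q1, q2, q3, q5}, so the formula does not hold at q4.

No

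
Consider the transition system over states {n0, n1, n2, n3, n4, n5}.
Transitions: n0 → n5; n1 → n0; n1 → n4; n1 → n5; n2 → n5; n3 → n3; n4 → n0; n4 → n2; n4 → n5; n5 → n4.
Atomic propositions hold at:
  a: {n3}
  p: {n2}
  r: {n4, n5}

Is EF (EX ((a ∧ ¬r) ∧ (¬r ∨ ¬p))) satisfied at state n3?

Yes

Sat(¬r) = {n0, n1, n2, n3}
Sat(a ∧ ¬r) = {n3}
Sat(¬p) = {n0, n1, n3, n4, n5}
Sat(¬r ∨ ¬p) = {n0, n1, n2, n3, n4, n5}
Sat((a ∧ ¬r) ∧ (¬r ∨ ¬p)) = {n3}
Sat(EX ((a ∧ ¬r) ∧ (¬r ∨ ¬p))) = {s : some successor in {n3}} = {n3}
EF (EX ((a ∧ ¬r) ∧ (¬r ∨ ¬p))): least fixpoint, start Z0 = {n3}, add states with some successor in Z. Already a fixed point.
Sat(EF (EX ((a ∧ ¬r) ∧ (¬r ∨ ¬p)))) = {n3}
n3 ∈ Sat(EF (EX ((a ∧ ¬r) ∧ (¬r ∨ ¬p)))) = {n3}, so the formula holds at n3.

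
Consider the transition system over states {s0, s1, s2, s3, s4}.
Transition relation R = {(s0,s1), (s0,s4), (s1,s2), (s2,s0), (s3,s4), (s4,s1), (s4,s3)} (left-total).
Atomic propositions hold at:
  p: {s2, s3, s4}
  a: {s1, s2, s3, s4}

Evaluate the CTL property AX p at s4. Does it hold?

Sat(AX p) = {s : every successor in {s2, s3, s4}} = {s1, s3}
s4 ∉ Sat(AX p) = {s1, s3}, so the formula does not hold at s4.

No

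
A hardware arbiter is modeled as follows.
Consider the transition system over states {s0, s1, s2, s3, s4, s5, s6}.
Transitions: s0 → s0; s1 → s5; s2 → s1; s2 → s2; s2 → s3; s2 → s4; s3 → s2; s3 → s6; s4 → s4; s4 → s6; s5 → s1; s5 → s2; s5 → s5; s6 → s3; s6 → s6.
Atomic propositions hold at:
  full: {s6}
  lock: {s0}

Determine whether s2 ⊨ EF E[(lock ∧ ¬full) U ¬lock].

Sat(¬full) = {s0, s1, s2, s3, s4, s5}
Sat(lock ∧ ¬full) = {s0}
Sat(¬lock) = {s1, s2, s3, s4, s5, s6}
E[(lock ∧ ¬full) U ¬lock]: least fixpoint, start Z0 = Sat(¬lock) = {s1, s2, s3, s4, s5, s6}, add states in Sat(lock ∧ ¬full) with some successor in Z. Already a fixed point.
Sat(E[(lock ∧ ¬full) U ¬lock]) = {s1, s2, s3, s4, s5, s6}
EF E[(lock ∧ ¬full) U ¬lock]: least fixpoint, start Z0 = {s1, s2, s3, s4, s5, s6}, add states with some successor in Z. Already a fixed point.
Sat(EF E[(lock ∧ ¬full) U ¬lock]) = {s1, s2, s3, s4, s5, s6}
s2 ∈ Sat(EF E[(lock ∧ ¬full) U ¬lock]) = {s1, s2, s3, s4, s5, s6}, so the formula holds at s2.

Yes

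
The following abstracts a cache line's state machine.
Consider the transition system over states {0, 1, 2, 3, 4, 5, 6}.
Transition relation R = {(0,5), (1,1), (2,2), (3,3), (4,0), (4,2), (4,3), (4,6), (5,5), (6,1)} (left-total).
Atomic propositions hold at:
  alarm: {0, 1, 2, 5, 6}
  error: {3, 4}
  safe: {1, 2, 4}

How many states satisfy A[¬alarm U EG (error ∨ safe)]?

Sat(¬alarm) = {3, 4}
Sat(error ∨ safe) = {1, 2, 3, 4}
EG (error ∨ safe): greatest fixpoint, start Z0 = {1, 2, 3, 4}, keep only states in Sat with some successor in Z. Already a fixed point.
Sat(EG (error ∨ safe)) = {1, 2, 3, 4}
A[¬alarm U EG (error ∨ safe)]: least fixpoint, start Z0 = Sat(EG (error ∨ safe)) = {1, 2, 3, 4}, add states in Sat(¬alarm) with every successor in Z. Already a fixed point.
Sat(A[¬alarm U EG (error ∨ safe)]) = {1, 2, 3, 4}
|Sat(A[¬alarm U EG (error ∨ safe)])| = |{1, 2, 3, 4}| = 4.

4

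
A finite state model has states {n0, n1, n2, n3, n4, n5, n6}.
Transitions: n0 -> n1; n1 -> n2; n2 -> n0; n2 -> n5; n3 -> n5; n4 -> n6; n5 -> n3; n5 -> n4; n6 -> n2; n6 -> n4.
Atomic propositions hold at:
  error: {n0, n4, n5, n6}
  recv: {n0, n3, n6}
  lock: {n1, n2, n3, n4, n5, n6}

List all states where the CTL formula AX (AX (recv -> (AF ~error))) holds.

{n0, n1, n2, n3, n4}

Sat(~error) = {n1, n2, n3}
AF ~error: least fixpoint, start Z0 = {n1, n2, n3}, add states with every successor in Z. Z1 = {n0, n1, n2, n3}; fixed.
Sat(AF ~error) = {n0, n1, n2, n3}
Sat(recv -> (AF ~error)) = {n0, n1, n2, n3, n4, n5}
Sat(AX (recv -> (AF ~error))) = {s : every successor in {n0, n1, n2, n3, n4, n5}} = {n0, n1, n2, n3, n5, n6}
Sat(AX (AX (recv -> (AF ~error)))) = {s : every successor in {n0, n1, n2, n3, n5, n6}} = {n0, n1, n2, n3, n4}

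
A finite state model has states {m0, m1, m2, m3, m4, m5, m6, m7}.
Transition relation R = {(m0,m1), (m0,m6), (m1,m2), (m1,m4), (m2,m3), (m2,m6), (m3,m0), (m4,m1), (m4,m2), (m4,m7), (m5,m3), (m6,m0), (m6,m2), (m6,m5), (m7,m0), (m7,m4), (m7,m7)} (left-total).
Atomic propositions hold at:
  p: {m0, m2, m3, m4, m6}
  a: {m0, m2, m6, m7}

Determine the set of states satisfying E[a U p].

E[a U p]: least fixpoint, start Z0 = Sat(p) = {m0, m2, m3, m4, m6}, add states in Sat(a) with some successor in Z. Z1 = {m0, m2, m3, m4, m6, m7}; fixed.
Sat(E[a U p]) = {m0, m2, m3, m4, m6, m7}

{m0, m2, m3, m4, m6, m7}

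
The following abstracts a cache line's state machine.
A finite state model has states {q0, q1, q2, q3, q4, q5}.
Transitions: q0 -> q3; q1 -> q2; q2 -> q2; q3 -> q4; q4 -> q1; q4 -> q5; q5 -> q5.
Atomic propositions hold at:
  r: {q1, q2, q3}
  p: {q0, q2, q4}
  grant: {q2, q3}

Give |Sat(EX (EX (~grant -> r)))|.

4

Sat(~grant) = {q0, q1, q4, q5}
Sat(~grant -> r) = {q1, q2, q3}
Sat(EX (~grant -> r)) = {s : some successor in {q1, q2, q3}} = {q0, q1, q2, q4}
Sat(EX (EX (~grant -> r))) = {s : some successor in {q0, q1, q2, q4}} = {q1, q2, q3, q4}
|Sat(EX (EX (~grant -> r)))| = |{q1, q2, q3, q4}| = 4.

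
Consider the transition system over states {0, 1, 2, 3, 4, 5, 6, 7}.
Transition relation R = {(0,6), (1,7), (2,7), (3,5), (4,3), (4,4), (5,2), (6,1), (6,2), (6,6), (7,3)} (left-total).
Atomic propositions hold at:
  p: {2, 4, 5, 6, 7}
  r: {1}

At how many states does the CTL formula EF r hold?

3

EF r: least fixpoint, start Z0 = {1}, add states with some successor in Z. Z1 = {1, 6}; Z2 = {0, 1, 6}; fixed.
Sat(EF r) = {0, 1, 6}
|Sat(EF r)| = |{0, 1, 6}| = 3.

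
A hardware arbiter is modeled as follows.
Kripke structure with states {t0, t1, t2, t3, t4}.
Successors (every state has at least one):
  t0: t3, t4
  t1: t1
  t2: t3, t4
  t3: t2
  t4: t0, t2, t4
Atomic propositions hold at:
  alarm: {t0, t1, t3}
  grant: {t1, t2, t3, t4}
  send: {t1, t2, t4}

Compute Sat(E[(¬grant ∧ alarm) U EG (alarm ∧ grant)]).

{t1}

Sat(¬grant) = {t0}
Sat(¬grant ∧ alarm) = {t0}
Sat(alarm ∧ grant) = {t1, t3}
EG (alarm ∧ grant): greatest fixpoint, start Z0 = {t1, t3}, keep only states in Sat with some successor in Z. Z1 = {t1}; fixed.
Sat(EG (alarm ∧ grant)) = {t1}
E[(¬grant ∧ alarm) U EG (alarm ∧ grant)]: least fixpoint, start Z0 = Sat(EG (alarm ∧ grant)) = {t1}, add states in Sat(¬grant ∧ alarm) with some successor in Z. Already a fixed point.
Sat(E[(¬grant ∧ alarm) U EG (alarm ∧ grant)]) = {t1}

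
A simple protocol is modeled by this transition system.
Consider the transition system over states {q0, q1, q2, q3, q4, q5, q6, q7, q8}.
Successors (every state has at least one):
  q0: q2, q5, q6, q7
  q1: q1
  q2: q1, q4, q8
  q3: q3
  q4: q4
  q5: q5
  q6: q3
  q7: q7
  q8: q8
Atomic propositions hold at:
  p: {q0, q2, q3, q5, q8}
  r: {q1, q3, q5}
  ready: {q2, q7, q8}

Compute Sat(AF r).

AF r: least fixpoint, start Z0 = {q1, q3, q5}, add states with every successor in Z. Z1 = {q1, q3, q5, q6}; fixed.
Sat(AF r) = {q1, q3, q5, q6}

{q1, q3, q5, q6}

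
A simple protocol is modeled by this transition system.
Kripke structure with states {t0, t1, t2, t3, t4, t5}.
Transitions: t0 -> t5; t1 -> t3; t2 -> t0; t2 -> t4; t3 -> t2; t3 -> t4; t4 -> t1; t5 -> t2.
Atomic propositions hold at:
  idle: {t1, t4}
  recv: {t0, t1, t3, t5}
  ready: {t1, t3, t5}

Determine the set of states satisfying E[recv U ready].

E[recv U ready]: least fixpoint, start Z0 = Sat(ready) = {t1, t3, t5}, add states in Sat(recv) with some successor in Z. Z1 = {t0, t1, t3, t5}; fixed.
Sat(E[recv U ready]) = {t0, t1, t3, t5}

{t0, t1, t3, t5}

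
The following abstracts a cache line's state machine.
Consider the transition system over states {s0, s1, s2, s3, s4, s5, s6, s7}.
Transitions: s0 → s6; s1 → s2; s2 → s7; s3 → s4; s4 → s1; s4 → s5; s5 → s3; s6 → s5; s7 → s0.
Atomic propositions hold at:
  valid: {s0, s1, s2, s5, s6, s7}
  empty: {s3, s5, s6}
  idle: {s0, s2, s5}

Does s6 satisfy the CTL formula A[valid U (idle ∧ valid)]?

Yes

Sat(idle ∧ valid) = {s0, s2, s5}
A[valid U (idle ∧ valid)]: least fixpoint, start Z0 = Sat((idle ∧ valid)) = {s0, s2, s5}, add states in Sat(valid) with every successor in Z. Z1 = {s0, s1, s2, s5, s6, s7}; fixed.
Sat(A[valid U (idle ∧ valid)]) = {s0, s1, s2, s5, s6, s7}
s6 ∈ Sat(A[valid U (idle ∧ valid)]) = {s0, s1, s2, s5, s6, s7}, so the formula holds at s6.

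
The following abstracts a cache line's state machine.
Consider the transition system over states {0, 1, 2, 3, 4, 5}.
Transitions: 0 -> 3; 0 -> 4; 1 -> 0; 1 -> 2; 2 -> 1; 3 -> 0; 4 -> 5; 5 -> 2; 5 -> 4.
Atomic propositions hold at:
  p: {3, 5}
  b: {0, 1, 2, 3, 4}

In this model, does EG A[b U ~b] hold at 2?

Sat(~b) = {5}
A[b U ~b]: least fixpoint, start Z0 = Sat(~b) = {5}, add states in Sat(b) with every successor in Z. Z1 = {4, 5}; fixed.
Sat(A[b U ~b]) = {4, 5}
EG A[b U ~b]: greatest fixpoint, start Z0 = {4, 5}, keep only states in Sat with some successor in Z. Already a fixed point.
Sat(EG A[b U ~b]) = {4, 5}
2 ∉ Sat(EG A[b U ~b]) = {4, 5}, so the formula does not hold at 2.

No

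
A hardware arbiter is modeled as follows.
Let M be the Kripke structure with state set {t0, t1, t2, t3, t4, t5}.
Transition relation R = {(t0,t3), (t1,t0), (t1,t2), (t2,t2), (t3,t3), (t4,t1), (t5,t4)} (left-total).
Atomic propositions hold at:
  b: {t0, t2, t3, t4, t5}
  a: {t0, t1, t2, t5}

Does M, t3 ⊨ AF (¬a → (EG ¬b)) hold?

No

Sat(¬a) = {t3, t4}
Sat(¬b) = {t1}
EG ¬b: greatest fixpoint, start Z0 = {t1}, keep only states in Sat with some successor in Z. Z1 = ∅; fixed.
Sat(EG ¬b) = ∅
Sat(¬a → (EG ¬b)) = {t0, t1, t2, t5}
AF (¬a → (EG ¬b)): least fixpoint, start Z0 = {t0, t1, t2, t5}, add states with every successor in Z. Z1 = {t0, t1, t2, t4, t5}; fixed.
Sat(AF (¬a → (EG ¬b))) = {t0, t1, t2, t4, t5}
t3 ∉ Sat(AF (¬a → (EG ¬b))) = {t0, t1, t2, t4, t5}, so the formula does not hold at t3.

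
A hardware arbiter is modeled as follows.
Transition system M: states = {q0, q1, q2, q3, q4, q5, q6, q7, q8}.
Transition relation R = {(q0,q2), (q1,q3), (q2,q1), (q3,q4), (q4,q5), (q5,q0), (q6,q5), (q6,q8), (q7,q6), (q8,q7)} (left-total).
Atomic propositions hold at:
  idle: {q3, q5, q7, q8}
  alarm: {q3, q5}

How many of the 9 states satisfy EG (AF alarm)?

AF alarm: least fixpoint, start Z0 = {q3, q5}, add states with every successor in Z. Z1 = {q1, q3, q4, q5}; Z2 = {q1, q2, q3, q4, q5}; Z3 = {q0, q1, q2, q3, q4, q5}; fixed.
Sat(AF alarm) = {q0, q1, q2, q3, q4, q5}
EG (AF alarm): greatest fixpoint, start Z0 = {q0, q1, q2, q3, q4, q5}, keep only states in Sat with some successor in Z. Already a fixed point.
Sat(EG (AF alarm)) = {q0, q1, q2, q3, q4, q5}
|Sat(EG (AF alarm))| = |{q0, q1, q2, q3, q4, q5}| = 6.

6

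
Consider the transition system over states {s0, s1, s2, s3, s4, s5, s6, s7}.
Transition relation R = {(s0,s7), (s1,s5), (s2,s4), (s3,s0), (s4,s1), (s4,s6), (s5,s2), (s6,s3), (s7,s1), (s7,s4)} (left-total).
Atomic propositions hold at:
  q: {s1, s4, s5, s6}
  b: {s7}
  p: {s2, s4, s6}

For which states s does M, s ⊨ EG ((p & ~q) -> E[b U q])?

Sat(~q) = {s0, s2, s3, s7}
Sat(p & ~q) = {s2}
E[b U q]: least fixpoint, start Z0 = Sat(q) = {s1, s4, s5, s6}, add states in Sat(b) with some successor in Z. Z1 = {s1, s4, s5, s6, s7}; fixed.
Sat(E[b U q]) = {s1, s4, s5, s6, s7}
Sat((p & ~q) -> E[b U q]) = {s0, s1, s3, s4, s5, s6, s7}
EG ((p & ~q) -> E[b U q]): greatest fixpoint, start Z0 = {s0, s1, s3, s4, s5, s6, s7}, keep only states in Sat with some successor in Z. Z1 = {s0, s1, s3, s4, s6, s7}; Z2 = {s0, s3, s4, s6, s7}; fixed.
Sat(EG ((p & ~q) -> E[b U q])) = {s0, s3, s4, s6, s7}

{s0, s3, s4, s6, s7}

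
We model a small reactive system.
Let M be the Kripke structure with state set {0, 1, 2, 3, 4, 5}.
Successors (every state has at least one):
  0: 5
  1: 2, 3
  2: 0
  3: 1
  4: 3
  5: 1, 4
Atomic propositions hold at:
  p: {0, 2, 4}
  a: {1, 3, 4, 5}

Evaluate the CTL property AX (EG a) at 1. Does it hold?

No

EG a: greatest fixpoint, start Z0 = {1, 3, 4, 5}, keep only states in Sat with some successor in Z. Already a fixed point.
Sat(EG a) = {1, 3, 4, 5}
Sat(AX (EG a)) = {s : every successor in {1, 3, 4, 5}} = {0, 3, 4, 5}
1 ∉ Sat(AX (EG a)) = {0, 3, 4, 5}, so the formula does not hold at 1.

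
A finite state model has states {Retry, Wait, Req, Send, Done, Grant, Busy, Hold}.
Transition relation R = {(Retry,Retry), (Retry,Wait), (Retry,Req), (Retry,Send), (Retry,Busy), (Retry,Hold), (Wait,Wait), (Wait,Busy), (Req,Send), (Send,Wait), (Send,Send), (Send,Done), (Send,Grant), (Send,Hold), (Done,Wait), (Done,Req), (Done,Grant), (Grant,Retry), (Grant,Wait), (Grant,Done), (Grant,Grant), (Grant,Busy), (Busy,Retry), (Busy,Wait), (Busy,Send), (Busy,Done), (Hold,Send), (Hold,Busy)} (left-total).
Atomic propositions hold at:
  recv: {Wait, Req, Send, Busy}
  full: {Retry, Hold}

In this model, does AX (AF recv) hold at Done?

AF recv: least fixpoint, start Z0 = {Wait, Req, Send, Busy}, add states with every successor in Z. Z1 = {Wait, Req, Send, Busy, Hold}; fixed.
Sat(AF recv) = {Wait, Req, Send, Busy, Hold}
Sat(AX (AF recv)) = {s : every successor in {Wait, Req, Send, Busy, Hold}} = {Wait, Req, Hold}
Done ∉ Sat(AX (AF recv)) = {Wait, Req, Hold}, so the formula does not hold at Done.

No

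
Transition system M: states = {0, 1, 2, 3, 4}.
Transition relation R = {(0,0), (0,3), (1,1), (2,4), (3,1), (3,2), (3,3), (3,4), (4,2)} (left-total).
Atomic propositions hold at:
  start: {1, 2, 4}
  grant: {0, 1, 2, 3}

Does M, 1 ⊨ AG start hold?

AG start: greatest fixpoint, start Z0 = {1, 2, 4}, keep only states in Sat with every successor in Z. Already a fixed point.
Sat(AG start) = {1, 2, 4}
1 ∈ Sat(AG start) = {1, 2, 4}, so the formula holds at 1.

Yes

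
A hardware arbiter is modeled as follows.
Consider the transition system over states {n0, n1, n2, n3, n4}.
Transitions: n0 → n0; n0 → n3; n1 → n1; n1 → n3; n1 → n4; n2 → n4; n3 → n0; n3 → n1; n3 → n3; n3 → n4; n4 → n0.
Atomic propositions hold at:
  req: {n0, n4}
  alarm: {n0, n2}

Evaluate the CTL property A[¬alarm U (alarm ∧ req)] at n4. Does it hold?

Sat(¬alarm) = {n1, n3, n4}
Sat(alarm ∧ req) = {n0}
A[¬alarm U (alarm ∧ req)]: least fixpoint, start Z0 = Sat((alarm ∧ req)) = {n0}, add states in Sat(¬alarm) with every successor in Z. Z1 = {n0, n4}; fixed.
Sat(A[¬alarm U (alarm ∧ req)]) = {n0, n4}
n4 ∈ Sat(A[¬alarm U (alarm ∧ req)]) = {n0, n4}, so the formula holds at n4.

Yes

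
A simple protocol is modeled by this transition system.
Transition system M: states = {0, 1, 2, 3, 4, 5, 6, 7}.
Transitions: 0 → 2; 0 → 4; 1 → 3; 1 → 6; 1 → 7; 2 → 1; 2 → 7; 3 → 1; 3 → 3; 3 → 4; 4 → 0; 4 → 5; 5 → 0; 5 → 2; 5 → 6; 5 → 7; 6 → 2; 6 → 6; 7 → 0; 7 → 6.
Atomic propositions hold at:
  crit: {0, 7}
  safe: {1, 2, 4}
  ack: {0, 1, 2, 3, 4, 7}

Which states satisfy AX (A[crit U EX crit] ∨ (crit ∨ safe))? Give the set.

{0, 2, 4}

Sat(EX crit) = {s : some successor in {0, 7}} = {1, 2, 4, 5, 7}
A[crit U EX crit]: least fixpoint, start Z0 = Sat(EX crit) = {1, 2, 4, 5, 7}, add states in Sat(crit) with every successor in Z. Z1 = {0, 1, 2, 4, 5, 7}; fixed.
Sat(A[crit U EX crit]) = {0, 1, 2, 4, 5, 7}
Sat(crit ∨ safe) = {0, 1, 2, 4, 7}
Sat(A[crit U EX crit] ∨ (crit ∨ safe)) = {0, 1, 2, 4, 5, 7}
Sat(AX (A[crit U EX crit] ∨ (crit ∨ safe))) = {s : every successor in {0, 1, 2, 4, 5, 7}} = {0, 2, 4}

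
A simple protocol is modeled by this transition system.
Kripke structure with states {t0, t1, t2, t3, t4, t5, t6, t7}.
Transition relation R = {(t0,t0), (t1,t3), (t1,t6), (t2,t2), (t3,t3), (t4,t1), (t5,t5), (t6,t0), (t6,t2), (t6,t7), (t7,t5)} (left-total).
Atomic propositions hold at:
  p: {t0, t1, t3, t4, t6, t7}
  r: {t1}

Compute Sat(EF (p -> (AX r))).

Sat(AX r) = {s : every successor in {t1}} = {t4}
Sat(p -> (AX r)) = {t2, t4, t5}
EF (p -> (AX r)): least fixpoint, start Z0 = {t2, t4, t5}, add states with some successor in Z. Z1 = {t2, t4, t5, t6, t7}; Z2 = {t1, t2, t4, t5, t6, t7}; fixed.
Sat(EF (p -> (AX r))) = {t1, t2, t4, t5, t6, t7}

{t1, t2, t4, t5, t6, t7}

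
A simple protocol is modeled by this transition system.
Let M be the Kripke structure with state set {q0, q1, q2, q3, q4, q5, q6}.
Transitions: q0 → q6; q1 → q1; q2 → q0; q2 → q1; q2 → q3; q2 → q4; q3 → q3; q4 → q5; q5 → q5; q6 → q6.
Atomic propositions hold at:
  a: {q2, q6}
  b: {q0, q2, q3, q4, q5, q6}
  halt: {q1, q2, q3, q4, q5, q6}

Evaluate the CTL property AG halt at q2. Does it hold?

No

AG halt: greatest fixpoint, start Z0 = {q1, q2, q3, q4, q5, q6}, keep only states in Sat with every successor in Z. Z1 = {q1, q3, q4, q5, q6}; fixed.
Sat(AG halt) = {q1, q3, q4, q5, q6}
q2 ∉ Sat(AG halt) = {q1, q3, q4, q5, q6}, so the formula does not hold at q2.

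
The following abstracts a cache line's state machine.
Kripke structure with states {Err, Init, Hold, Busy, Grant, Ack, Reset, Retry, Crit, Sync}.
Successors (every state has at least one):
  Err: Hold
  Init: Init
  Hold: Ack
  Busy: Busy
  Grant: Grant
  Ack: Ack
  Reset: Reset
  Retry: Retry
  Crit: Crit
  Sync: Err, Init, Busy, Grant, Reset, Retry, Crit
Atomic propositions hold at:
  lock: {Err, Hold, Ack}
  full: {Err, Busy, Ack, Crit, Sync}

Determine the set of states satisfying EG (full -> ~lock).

{Init, Busy, Grant, Reset, Retry, Crit, Sync}

Sat(~lock) = {Init, Busy, Grant, Reset, Retry, Crit, Sync}
Sat(full -> ~lock) = {Init, Hold, Busy, Grant, Reset, Retry, Crit, Sync}
EG (full -> ~lock): greatest fixpoint, start Z0 = {Init, Hold, Busy, Grant, Reset, Retry, Crit, Sync}, keep only states in Sat with some successor in Z. Z1 = {Init, Busy, Grant, Reset, Retry, Crit, Sync}; fixed.
Sat(EG (full -> ~lock)) = {Init, Busy, Grant, Reset, Retry, Crit, Sync}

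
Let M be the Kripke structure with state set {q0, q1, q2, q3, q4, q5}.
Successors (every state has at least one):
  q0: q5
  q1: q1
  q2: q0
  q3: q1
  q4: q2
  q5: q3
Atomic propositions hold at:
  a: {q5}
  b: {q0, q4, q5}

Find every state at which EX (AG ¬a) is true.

Sat(¬a) = {q0, q1, q2, q3, q4}
AG ¬a: greatest fixpoint, start Z0 = {q0, q1, q2, q3, q4}, keep only states in Sat with every successor in Z. Z1 = {q1, q2, q3, q4}; Z2 = {q1, q3, q4}; Z3 = {q1, q3}; fixed.
Sat(AG ¬a) = {q1, q3}
Sat(EX (AG ¬a)) = {s : some successor in {q1, q3}} = {q1, q3, q5}

{q1, q3, q5}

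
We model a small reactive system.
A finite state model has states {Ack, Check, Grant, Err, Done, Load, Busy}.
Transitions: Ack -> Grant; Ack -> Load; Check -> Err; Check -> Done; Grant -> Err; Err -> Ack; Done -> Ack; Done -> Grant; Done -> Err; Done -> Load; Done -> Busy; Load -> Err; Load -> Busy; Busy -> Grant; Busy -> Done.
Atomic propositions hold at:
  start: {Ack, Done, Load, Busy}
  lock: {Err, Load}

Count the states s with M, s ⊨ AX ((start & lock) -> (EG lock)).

5

Sat(start & lock) = {Load}
EG lock: greatest fixpoint, start Z0 = {Err, Load}, keep only states in Sat with some successor in Z. Z1 = {Load}; Z2 = ∅; fixed.
Sat(EG lock) = ∅
Sat((start & lock) -> (EG lock)) = {Ack, Check, Grant, Err, Done, Busy}
Sat(AX ((start & lock) -> (EG lock))) = {s : every successor in {Ack, Check, Grant, Err, Done, Busy}} = {Check, Grant, Err, Load, Busy}
|Sat(AX ((start & lock) -> (EG lock)))| = |{Check, Grant, Err, Load, Busy}| = 5.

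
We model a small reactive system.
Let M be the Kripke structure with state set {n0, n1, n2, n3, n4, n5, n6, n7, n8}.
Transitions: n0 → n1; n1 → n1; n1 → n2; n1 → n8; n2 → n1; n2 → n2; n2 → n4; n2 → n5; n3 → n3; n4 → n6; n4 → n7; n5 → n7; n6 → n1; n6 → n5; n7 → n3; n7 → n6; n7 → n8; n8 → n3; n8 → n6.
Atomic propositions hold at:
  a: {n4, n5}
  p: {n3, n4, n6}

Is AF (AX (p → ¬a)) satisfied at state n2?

Sat(¬a) = {n0, n1, n2, n3, n6, n7, n8}
Sat(p → ¬a) = {n0, n1, n2, n3, n5, n6, n7, n8}
Sat(AX (p → ¬a)) = {s : every successor in {n0, n1, n2, n3, n5, n6, n7, n8}} = {n0, n1, n3, n4, n5, n6, n7, n8}
AF (AX (p → ¬a)): least fixpoint, start Z0 = {n0, n1, n3, n4, n5, n6, n7, n8}, add states with every successor in Z. Already a fixed point.
Sat(AF (AX (p → ¬a))) = {n0, n1, n3, n4, n5, n6, n7, n8}
n2 ∉ Sat(AF (AX (p → ¬a))) = {n0, n1, n3, n4, n5, n6, n7, n8}, so the formula does not hold at n2.

No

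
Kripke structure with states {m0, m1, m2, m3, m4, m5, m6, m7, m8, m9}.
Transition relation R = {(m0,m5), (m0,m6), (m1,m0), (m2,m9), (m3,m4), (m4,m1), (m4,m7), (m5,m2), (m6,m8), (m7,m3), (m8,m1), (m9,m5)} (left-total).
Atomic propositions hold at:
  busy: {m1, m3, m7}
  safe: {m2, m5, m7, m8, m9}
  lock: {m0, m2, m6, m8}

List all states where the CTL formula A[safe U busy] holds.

{m1, m3, m7, m8}

A[safe U busy]: least fixpoint, start Z0 = Sat(busy) = {m1, m3, m7}, add states in Sat(safe) with every successor in Z. Z1 = {m1, m3, m7, m8}; fixed.
Sat(A[safe U busy]) = {m1, m3, m7, m8}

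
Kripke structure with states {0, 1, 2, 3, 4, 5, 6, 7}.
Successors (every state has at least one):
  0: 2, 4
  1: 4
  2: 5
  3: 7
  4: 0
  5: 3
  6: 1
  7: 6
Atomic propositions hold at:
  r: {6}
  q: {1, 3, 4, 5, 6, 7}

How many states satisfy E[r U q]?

E[r U q]: least fixpoint, start Z0 = Sat(q) = {1, 3, 4, 5, 6, 7}, add states in Sat(r) with some successor in Z. Already a fixed point.
Sat(E[r U q]) = {1, 3, 4, 5, 6, 7}
|Sat(E[r U q])| = |{1, 3, 4, 5, 6, 7}| = 6.

6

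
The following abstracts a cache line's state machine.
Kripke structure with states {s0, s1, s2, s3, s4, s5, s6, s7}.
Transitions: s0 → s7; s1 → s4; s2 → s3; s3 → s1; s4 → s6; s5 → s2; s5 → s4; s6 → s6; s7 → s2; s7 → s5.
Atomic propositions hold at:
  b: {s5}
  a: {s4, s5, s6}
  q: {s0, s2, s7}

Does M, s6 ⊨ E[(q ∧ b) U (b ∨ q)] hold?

No

Sat(q ∧ b) = ∅
Sat(b ∨ q) = {s0, s2, s5, s7}
E[(q ∧ b) U (b ∨ q)]: least fixpoint, start Z0 = Sat((b ∨ q)) = {s0, s2, s5, s7}, add states in Sat(q ∧ b) with some successor in Z. Already a fixed point.
Sat(E[(q ∧ b) U (b ∨ q)]) = {s0, s2, s5, s7}
s6 ∉ Sat(E[(q ∧ b) U (b ∨ q)]) = {s0, s2, s5, s7}, so the formula does not hold at s6.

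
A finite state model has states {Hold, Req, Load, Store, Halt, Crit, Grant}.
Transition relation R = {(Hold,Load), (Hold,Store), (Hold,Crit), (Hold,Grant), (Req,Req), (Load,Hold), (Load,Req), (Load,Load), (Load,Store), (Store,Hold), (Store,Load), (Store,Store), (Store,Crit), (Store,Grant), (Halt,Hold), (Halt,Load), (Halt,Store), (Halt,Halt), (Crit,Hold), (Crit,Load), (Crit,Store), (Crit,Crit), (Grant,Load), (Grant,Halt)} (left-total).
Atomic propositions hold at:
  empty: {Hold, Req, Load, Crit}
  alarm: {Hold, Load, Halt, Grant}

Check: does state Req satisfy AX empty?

Sat(AX empty) = {s : every successor in {Hold, Req, Load, Crit}} = {Req}
Req ∈ Sat(AX empty) = {Req}, so the formula holds at Req.

Yes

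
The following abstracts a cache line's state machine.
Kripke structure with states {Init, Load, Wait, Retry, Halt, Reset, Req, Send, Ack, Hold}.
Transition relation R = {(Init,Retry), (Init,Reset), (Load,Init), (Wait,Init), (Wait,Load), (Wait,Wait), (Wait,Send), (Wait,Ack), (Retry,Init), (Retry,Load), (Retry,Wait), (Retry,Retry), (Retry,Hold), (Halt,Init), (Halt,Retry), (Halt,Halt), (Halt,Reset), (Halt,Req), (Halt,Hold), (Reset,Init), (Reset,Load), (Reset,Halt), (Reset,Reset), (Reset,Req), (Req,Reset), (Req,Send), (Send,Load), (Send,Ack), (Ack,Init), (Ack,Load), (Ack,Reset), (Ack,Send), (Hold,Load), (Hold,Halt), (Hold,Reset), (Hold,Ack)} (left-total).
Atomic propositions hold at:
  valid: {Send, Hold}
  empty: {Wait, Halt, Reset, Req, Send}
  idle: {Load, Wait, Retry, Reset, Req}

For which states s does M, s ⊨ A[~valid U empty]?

{Wait, Halt, Reset, Req, Send}

Sat(~valid) = {Init, Load, Wait, Retry, Halt, Reset, Req, Ack}
A[~valid U empty]: least fixpoint, start Z0 = Sat(empty) = {Wait, Halt, Reset, Req, Send}, add states in Sat(~valid) with every successor in Z. Already a fixed point.
Sat(A[~valid U empty]) = {Wait, Halt, Reset, Req, Send}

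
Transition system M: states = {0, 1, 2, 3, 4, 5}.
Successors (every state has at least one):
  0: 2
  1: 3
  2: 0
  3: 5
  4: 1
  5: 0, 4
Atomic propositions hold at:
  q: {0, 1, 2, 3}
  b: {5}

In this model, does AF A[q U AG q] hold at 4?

No

AG q: greatest fixpoint, start Z0 = {0, 1, 2, 3}, keep only states in Sat with every successor in Z. Z1 = {0, 1, 2}; Z2 = {0, 2}; fixed.
Sat(AG q) = {0, 2}
A[q U AG q]: least fixpoint, start Z0 = Sat(AG q) = {0, 2}, add states in Sat(q) with every successor in Z. Already a fixed point.
Sat(A[q U AG q]) = {0, 2}
AF A[q U AG q]: least fixpoint, start Z0 = {0, 2}, add states with every successor in Z. Already a fixed point.
Sat(AF A[q U AG q]) = {0, 2}
4 ∉ Sat(AF A[q U AG q]) = {0, 2}, so the formula does not hold at 4.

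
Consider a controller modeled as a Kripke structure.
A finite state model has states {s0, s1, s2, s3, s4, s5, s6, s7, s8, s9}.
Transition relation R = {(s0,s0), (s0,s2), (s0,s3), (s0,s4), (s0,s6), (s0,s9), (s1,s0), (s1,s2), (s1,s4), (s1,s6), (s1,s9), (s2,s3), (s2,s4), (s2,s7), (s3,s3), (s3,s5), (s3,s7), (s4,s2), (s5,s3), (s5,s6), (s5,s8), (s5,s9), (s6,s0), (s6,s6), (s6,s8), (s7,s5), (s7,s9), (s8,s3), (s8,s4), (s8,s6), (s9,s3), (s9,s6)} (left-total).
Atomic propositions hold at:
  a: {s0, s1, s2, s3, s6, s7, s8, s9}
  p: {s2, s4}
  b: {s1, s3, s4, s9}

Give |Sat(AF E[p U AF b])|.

5

AF b: least fixpoint, start Z0 = {s1, s3, s4, s9}, add states with every successor in Z. Already a fixed point.
Sat(AF b) = {s1, s3, s4, s9}
E[p U AF b]: least fixpoint, start Z0 = Sat(AF b) = {s1, s3, s4, s9}, add states in Sat(p) with some successor in Z. Z1 = {s1, s2, s3, s4, s9}; fixed.
Sat(E[p U AF b]) = {s1, s2, s3, s4, s9}
AF E[p U AF b]: least fixpoint, start Z0 = {s1, s2, s3, s4, s9}, add states with every successor in Z. Already a fixed point.
Sat(AF E[p U AF b]) = {s1, s2, s3, s4, s9}
|Sat(AF E[p U AF b])| = |{s1, s2, s3, s4, s9}| = 5.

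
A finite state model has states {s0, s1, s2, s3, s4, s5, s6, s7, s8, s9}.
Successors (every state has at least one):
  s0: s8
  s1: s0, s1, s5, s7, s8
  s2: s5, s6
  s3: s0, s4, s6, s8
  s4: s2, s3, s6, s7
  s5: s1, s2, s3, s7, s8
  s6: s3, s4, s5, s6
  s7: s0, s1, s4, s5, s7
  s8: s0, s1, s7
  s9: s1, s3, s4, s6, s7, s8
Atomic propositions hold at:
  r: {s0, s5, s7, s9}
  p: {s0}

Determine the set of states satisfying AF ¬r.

{s0, s1, s2, s3, s4, s6, s8}

Sat(¬r) = {s1, s2, s3, s4, s6, s8}
AF ¬r: least fixpoint, start Z0 = {s1, s2, s3, s4, s6, s8}, add states with every successor in Z. Z1 = {s0, s1, s2, s3, s4, s6, s8}; fixed.
Sat(AF ¬r) = {s0, s1, s2, s3, s4, s6, s8}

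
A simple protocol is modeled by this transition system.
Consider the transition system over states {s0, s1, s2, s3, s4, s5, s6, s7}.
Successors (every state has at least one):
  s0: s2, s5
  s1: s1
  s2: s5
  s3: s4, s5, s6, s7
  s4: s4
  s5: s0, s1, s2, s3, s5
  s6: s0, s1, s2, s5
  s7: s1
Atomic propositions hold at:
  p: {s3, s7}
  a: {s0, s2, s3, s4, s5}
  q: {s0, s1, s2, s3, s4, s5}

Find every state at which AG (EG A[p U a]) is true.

{s4}

A[p U a]: least fixpoint, start Z0 = Sat(a) = {s0, s2, s3, s4, s5}, add states in Sat(p) with every successor in Z. Already a fixed point.
Sat(A[p U a]) = {s0, s2, s3, s4, s5}
EG A[p U a]: greatest fixpoint, start Z0 = {s0, s2, s3, s4, s5}, keep only states in Sat with some successor in Z. Already a fixed point.
Sat(EG A[p U a]) = {s0, s2, s3, s4, s5}
AG (EG A[p U a]): greatest fixpoint, start Z0 = {s0, s2, s3, s4, s5}, keep only states in Sat with every successor in Z. Z1 = {s0, s2, s4}; Z2 = {s4}; fixed.
Sat(AG (EG A[p U a])) = {s4}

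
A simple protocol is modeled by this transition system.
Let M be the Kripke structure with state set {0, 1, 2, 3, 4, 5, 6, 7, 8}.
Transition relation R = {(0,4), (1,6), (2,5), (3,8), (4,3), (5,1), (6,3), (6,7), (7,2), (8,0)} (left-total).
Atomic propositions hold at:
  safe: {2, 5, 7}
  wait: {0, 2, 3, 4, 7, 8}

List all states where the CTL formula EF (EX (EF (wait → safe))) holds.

{1, 2, 5, 6, 7}

Sat(wait → safe) = {1, 2, 5, 6, 7}
EF (wait → safe): least fixpoint, start Z0 = {1, 2, 5, 6, 7}, add states with some successor in Z. Already a fixed point.
Sat(EF (wait → safe)) = {1, 2, 5, 6, 7}
Sat(EX (EF (wait → safe))) = {s : some successor in {1, 2, 5, 6, 7}} = {1, 2, 5, 6, 7}
EF (EX (EF (wait → safe))): least fixpoint, start Z0 = {1, 2, 5, 6, 7}, add states with some successor in Z. Already a fixed point.
Sat(EF (EX (EF (wait → safe)))) = {1, 2, 5, 6, 7}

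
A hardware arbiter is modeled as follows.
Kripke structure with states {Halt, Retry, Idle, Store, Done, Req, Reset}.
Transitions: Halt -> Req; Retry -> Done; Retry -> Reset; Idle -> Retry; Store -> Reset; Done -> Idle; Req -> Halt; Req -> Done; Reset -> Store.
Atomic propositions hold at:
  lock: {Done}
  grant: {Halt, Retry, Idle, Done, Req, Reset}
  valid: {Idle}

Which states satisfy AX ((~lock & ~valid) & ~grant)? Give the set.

Sat(~lock) = {Halt, Retry, Idle, Store, Req, Reset}
Sat(~valid) = {Halt, Retry, Store, Done, Req, Reset}
Sat(~lock & ~valid) = {Halt, Retry, Store, Req, Reset}
Sat(~grant) = {Store}
Sat((~lock & ~valid) & ~grant) = {Store}
Sat(AX ((~lock & ~valid) & ~grant)) = {s : every successor in {Store}} = {Reset}

{Reset}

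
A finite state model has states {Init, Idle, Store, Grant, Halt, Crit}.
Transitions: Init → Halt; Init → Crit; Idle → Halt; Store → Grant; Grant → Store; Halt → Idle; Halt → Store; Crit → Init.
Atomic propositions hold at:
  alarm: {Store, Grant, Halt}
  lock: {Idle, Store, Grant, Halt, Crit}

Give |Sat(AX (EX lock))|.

5

Sat(EX lock) = {s : some successor in {Idle, Store, Grant, Halt, Crit}} = {Init, Idle, Store, Grant, Halt}
Sat(AX (EX lock)) = {s : every successor in {Init, Idle, Store, Grant, Halt}} = {Idle, Store, Grant, Halt, Crit}
|Sat(AX (EX lock))| = |{Idle, Store, Grant, Halt, Crit}| = 5.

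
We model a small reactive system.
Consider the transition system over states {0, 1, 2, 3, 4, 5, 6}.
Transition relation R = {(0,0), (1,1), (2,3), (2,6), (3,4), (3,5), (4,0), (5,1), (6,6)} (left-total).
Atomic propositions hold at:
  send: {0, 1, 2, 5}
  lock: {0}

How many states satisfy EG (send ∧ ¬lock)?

Sat(¬lock) = {1, 2, 3, 4, 5, 6}
Sat(send ∧ ¬lock) = {1, 2, 5}
EG (send ∧ ¬lock): greatest fixpoint, start Z0 = {1, 2, 5}, keep only states in Sat with some successor in Z. Z1 = {1, 5}; fixed.
Sat(EG (send ∧ ¬lock)) = {1, 5}
|Sat(EG (send ∧ ¬lock))| = |{1, 5}| = 2.

2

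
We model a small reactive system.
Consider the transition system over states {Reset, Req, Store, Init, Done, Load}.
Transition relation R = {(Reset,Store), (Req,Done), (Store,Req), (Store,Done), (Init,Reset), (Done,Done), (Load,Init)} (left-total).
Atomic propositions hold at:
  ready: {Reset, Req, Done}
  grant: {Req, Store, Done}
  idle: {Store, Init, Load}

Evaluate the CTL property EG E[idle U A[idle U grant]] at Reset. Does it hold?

A[idle U grant]: least fixpoint, start Z0 = Sat(grant) = {Req, Store, Done}, add states in Sat(idle) with every successor in Z. Already a fixed point.
Sat(A[idle U grant]) = {Req, Store, Done}
E[idle U A[idle U grant]]: least fixpoint, start Z0 = Sat(A[idle U grant]) = {Req, Store, Done}, add states in Sat(idle) with some successor in Z. Already a fixed point.
Sat(E[idle U A[idle U grant]]) = {Req, Store, Done}
EG E[idle U A[idle U grant]]: greatest fixpoint, start Z0 = {Req, Store, Done}, keep only states in Sat with some successor in Z. Already a fixed point.
Sat(EG E[idle U A[idle U grant]]) = {Req, Store, Done}
Reset ∉ Sat(EG E[idle U A[idle U grant]]) = {Req, Store, Done}, so the formula does not hold at Reset.

No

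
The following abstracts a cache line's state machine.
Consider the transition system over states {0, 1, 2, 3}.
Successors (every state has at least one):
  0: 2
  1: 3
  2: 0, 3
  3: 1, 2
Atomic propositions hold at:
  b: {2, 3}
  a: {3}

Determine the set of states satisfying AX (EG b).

EG b: greatest fixpoint, start Z0 = {2, 3}, keep only states in Sat with some successor in Z. Already a fixed point.
Sat(EG b) = {2, 3}
Sat(AX (EG b)) = {s : every successor in {2, 3}} = {0, 1}

{0, 1}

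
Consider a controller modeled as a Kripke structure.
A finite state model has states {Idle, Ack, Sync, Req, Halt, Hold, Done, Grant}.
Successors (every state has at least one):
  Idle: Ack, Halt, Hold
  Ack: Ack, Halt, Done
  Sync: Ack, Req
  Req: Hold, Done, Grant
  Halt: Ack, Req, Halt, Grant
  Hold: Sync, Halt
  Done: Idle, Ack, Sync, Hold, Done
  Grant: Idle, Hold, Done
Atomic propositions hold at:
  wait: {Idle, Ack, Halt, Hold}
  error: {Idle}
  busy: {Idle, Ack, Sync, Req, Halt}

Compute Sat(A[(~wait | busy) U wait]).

Sat(~wait) = {Sync, Req, Done, Grant}
Sat(~wait | busy) = {Idle, Ack, Sync, Req, Halt, Done, Grant}
A[(~wait | busy) U wait]: least fixpoint, start Z0 = Sat(wait) = {Idle, Ack, Halt, Hold}, add states in Sat(~wait | busy) with every successor in Z. Already a fixed point.
Sat(A[(~wait | busy) U wait]) = {Idle, Ack, Halt, Hold}

{Idle, Ack, Halt, Hold}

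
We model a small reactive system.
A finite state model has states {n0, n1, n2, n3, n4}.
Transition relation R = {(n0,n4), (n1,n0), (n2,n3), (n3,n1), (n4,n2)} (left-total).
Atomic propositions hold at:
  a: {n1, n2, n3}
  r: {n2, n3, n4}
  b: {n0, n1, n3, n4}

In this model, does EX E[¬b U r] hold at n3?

Sat(¬b) = {n2}
E[¬b U r]: least fixpoint, start Z0 = Sat(r) = {n2, n3, n4}, add states in Sat(¬b) with some successor in Z. Already a fixed point.
Sat(E[¬b U r]) = {n2, n3, n4}
Sat(EX E[¬b U r]) = {s : some successor in {n2, n3, n4}} = {n0, n2, n4}
n3 ∉ Sat(EX E[¬b U r]) = {n0, n2, n4}, so the formula does not hold at n3.

No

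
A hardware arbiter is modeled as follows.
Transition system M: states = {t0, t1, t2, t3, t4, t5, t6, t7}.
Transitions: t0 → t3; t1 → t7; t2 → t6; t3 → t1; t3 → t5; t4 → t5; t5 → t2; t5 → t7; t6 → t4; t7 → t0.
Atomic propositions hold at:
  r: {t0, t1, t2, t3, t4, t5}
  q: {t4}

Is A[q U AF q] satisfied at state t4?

Yes

AF q: least fixpoint, start Z0 = {t4}, add states with every successor in Z. Z1 = {t4, t6}; Z2 = {t2, t4, t6}; fixed.
Sat(AF q) = {t2, t4, t6}
A[q U AF q]: least fixpoint, start Z0 = Sat(AF q) = {t2, t4, t6}, add states in Sat(q) with every successor in Z. Already a fixed point.
Sat(A[q U AF q]) = {t2, t4, t6}
t4 ∈ Sat(A[q U AF q]) = {t2, t4, t6}, so the formula holds at t4.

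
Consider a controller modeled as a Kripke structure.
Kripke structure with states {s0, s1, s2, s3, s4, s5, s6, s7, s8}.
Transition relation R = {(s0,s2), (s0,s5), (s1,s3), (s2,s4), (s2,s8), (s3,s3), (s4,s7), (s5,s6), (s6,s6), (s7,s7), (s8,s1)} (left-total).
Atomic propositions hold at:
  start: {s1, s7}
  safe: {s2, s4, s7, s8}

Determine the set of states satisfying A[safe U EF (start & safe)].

{s0, s2, s4, s7}

Sat(start & safe) = {s7}
EF (start & safe): least fixpoint, start Z0 = {s7}, add states with some successor in Z. Z1 = {s4, s7}; Z2 = {s2, s4, s7}; Z3 = {s0, s2, s4, s7}; fixed.
Sat(EF (start & safe)) = {s0, s2, s4, s7}
A[safe U EF (start & safe)]: least fixpoint, start Z0 = Sat(EF (start & safe)) = {s0, s2, s4, s7}, add states in Sat(safe) with every successor in Z. Already a fixed point.
Sat(A[safe U EF (start & safe)]) = {s0, s2, s4, s7}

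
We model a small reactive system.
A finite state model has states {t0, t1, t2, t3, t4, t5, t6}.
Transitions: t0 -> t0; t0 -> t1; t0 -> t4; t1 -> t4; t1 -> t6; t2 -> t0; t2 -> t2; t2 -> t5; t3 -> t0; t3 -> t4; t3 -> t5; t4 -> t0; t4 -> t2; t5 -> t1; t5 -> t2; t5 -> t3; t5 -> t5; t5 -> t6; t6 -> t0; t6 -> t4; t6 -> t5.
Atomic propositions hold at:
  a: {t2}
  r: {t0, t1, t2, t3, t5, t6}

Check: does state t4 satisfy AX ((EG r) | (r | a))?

Yes

EG r: greatest fixpoint, start Z0 = {t0, t1, t2, t3, t5, t6}, keep only states in Sat with some successor in Z. Already a fixed point.
Sat(EG r) = {t0, t1, t2, t3, t5, t6}
Sat(r | a) = {t0, t1, t2, t3, t5, t6}
Sat((EG r) | (r | a)) = {t0, t1, t2, t3, t5, t6}
Sat(AX ((EG r) | (r | a))) = {s : every successor in {t0, t1, t2, t3, t5, t6}} = {t2, t4, t5}
t4 ∈ Sat(AX ((EG r) | (r | a))) = {t2, t4, t5}, so the formula holds at t4.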